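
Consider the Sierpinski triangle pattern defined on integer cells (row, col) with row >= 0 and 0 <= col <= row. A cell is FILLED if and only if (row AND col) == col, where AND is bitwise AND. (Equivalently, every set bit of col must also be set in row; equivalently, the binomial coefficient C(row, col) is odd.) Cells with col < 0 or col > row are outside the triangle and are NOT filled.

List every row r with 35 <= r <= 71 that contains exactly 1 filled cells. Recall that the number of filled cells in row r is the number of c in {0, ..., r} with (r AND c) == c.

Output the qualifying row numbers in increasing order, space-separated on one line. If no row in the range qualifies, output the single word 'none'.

Row r has 2^popcount(r) filled cells, so we need popcount(r) = log2(1) = 0.
Scan r = 35..71 and keep those with exactly 0 one-bits:
r=35=100011 popcount=3 -> skip
r=36=100100 popcount=2 -> skip
r=37=100101 popcount=3 -> skip
r=38=100110 popcount=3 -> skip
r=39=100111 popcount=4 -> skip
r=40=101000 popcount=2 -> skip
r=41=101001 popcount=3 -> skip
r=42=101010 popcount=3 -> skip
r=43=101011 popcount=4 -> skip
r=44=101100 popcount=3 -> skip
r=45=101101 popcount=4 -> skip
r=46=101110 popcount=4 -> skip
r=47=101111 popcount=5 -> skip
r=48=110000 popcount=2 -> skip
r=49=110001 popcount=3 -> skip
r=50=110010 popcount=3 -> skip
r=51=110011 popcount=4 -> skip
r=52=110100 popcount=3 -> skip
r=53=110101 popcount=4 -> skip
r=54=110110 popcount=4 -> skip
r=55=110111 popcount=5 -> skip
r=56=111000 popcount=3 -> skip
r=57=111001 popcount=4 -> skip
r=58=111010 popcount=4 -> skip
r=59=111011 popcount=5 -> skip
r=60=111100 popcount=4 -> skip
r=61=111101 popcount=5 -> skip
r=62=111110 popcount=5 -> skip
r=63=111111 popcount=6 -> skip
r=64=1000000 popcount=1 -> skip
r=65=1000001 popcount=2 -> skip
r=66=1000010 popcount=2 -> skip
r=67=1000011 popcount=3 -> skip
r=68=1000100 popcount=2 -> skip
r=69=1000101 popcount=3 -> skip
r=70=1000110 popcount=3 -> skip
r=71=1000111 popcount=4 -> skip
Kept rows: none

Answer: none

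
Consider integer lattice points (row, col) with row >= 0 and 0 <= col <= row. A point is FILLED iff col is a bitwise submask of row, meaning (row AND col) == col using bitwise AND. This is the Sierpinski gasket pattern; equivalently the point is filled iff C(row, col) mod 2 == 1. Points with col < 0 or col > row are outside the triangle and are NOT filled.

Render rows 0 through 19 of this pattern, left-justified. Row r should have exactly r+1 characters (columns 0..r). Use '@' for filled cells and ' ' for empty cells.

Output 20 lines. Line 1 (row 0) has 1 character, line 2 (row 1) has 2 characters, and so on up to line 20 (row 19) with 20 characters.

Answer: @
@@
@ @
@@@@
@   @
@@  @@
@ @ @ @
@@@@@@@@
@       @
@@      @@
@ @     @ @
@@@@    @@@@
@   @   @   @
@@  @@  @@  @@
@ @ @ @ @ @ @ @
@@@@@@@@@@@@@@@@
@               @
@@              @@
@ @             @ @
@@@@            @@@@

Derivation:
r0=0: @
r1=1: @@
r2=10: @ @
r3=11: @@@@
r4=100: @   @
r5=101: @@  @@
r6=110: @ @ @ @
r7=111: @@@@@@@@
r8=1000: @       @
r9=1001: @@      @@
r10=1010: @ @     @ @
r11=1011: @@@@    @@@@
r12=1100: @   @   @   @
r13=1101: @@  @@  @@  @@
r14=1110: @ @ @ @ @ @ @ @
r15=1111: @@@@@@@@@@@@@@@@
r16=10000: @               @
r17=10001: @@              @@
r18=10010: @ @             @ @
r19=10011: @@@@            @@@@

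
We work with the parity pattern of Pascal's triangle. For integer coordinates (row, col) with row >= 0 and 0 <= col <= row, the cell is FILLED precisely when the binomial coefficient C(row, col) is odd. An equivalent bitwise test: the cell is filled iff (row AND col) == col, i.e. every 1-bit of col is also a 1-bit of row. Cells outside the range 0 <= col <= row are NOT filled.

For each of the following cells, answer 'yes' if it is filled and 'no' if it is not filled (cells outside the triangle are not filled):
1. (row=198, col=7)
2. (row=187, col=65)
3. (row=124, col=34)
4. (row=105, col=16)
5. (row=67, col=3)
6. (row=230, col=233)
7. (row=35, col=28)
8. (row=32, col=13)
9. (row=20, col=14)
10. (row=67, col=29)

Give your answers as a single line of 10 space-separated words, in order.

Answer: no no no no yes no no no no no

Derivation:
(198,7): row=0b11000110, col=0b111, row AND col = 0b110 = 6; 6 != 7 -> empty
(187,65): row=0b10111011, col=0b1000001, row AND col = 0b1 = 1; 1 != 65 -> empty
(124,34): row=0b1111100, col=0b100010, row AND col = 0b100000 = 32; 32 != 34 -> empty
(105,16): row=0b1101001, col=0b10000, row AND col = 0b0 = 0; 0 != 16 -> empty
(67,3): row=0b1000011, col=0b11, row AND col = 0b11 = 3; 3 == 3 -> filled
(230,233): col outside [0, 230] -> not filled
(35,28): row=0b100011, col=0b11100, row AND col = 0b0 = 0; 0 != 28 -> empty
(32,13): row=0b100000, col=0b1101, row AND col = 0b0 = 0; 0 != 13 -> empty
(20,14): row=0b10100, col=0b1110, row AND col = 0b100 = 4; 4 != 14 -> empty
(67,29): row=0b1000011, col=0b11101, row AND col = 0b1 = 1; 1 != 29 -> empty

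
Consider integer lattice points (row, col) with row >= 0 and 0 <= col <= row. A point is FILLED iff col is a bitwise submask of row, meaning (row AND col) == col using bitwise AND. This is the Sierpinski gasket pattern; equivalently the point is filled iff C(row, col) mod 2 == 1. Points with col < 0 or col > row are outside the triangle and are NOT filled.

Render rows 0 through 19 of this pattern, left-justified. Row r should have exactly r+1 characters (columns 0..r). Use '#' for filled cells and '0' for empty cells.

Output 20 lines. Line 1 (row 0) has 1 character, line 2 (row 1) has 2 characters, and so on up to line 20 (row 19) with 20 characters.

Answer: #
##
#0#
####
#000#
##00##
#0#0#0#
########
#0000000#
##000000##
#0#00000#0#
####0000####
#000#000#000#
##00##00##00##
#0#0#0#0#0#0#0#
################
#000000000000000#
##00000000000000##
#0#0000000000000#0#
####000000000000####

Derivation:
r0=0: #
r1=1: ##
r2=10: #0#
r3=11: ####
r4=100: #000#
r5=101: ##00##
r6=110: #0#0#0#
r7=111: ########
r8=1000: #0000000#
r9=1001: ##000000##
r10=1010: #0#00000#0#
r11=1011: ####0000####
r12=1100: #000#000#000#
r13=1101: ##00##00##00##
r14=1110: #0#0#0#0#0#0#0#
r15=1111: ################
r16=10000: #000000000000000#
r17=10001: ##00000000000000##
r18=10010: #0#0000000000000#0#
r19=10011: ####000000000000####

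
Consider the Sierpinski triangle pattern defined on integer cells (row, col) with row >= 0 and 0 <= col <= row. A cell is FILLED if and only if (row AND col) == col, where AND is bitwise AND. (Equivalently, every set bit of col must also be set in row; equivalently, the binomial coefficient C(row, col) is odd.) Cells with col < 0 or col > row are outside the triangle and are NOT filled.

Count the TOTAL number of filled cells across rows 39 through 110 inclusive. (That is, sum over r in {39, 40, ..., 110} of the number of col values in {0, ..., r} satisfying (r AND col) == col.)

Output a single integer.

Answer: 1194

Derivation:
r39=100111 pc4: +16 =16
r40=101000 pc2: +4 =20
r41=101001 pc3: +8 =28
r42=101010 pc3: +8 =36
r43=101011 pc4: +16 =52
r44=101100 pc3: +8 =60
r45=101101 pc4: +16 =76
r46=101110 pc4: +16 =92
r47=101111 pc5: +32 =124
r48=110000 pc2: +4 =128
r49=110001 pc3: +8 =136
r50=110010 pc3: +8 =144
r51=110011 pc4: +16 =160
r52=110100 pc3: +8 =168
r53=110101 pc4: +16 =184
r54=110110 pc4: +16 =200
r55=110111 pc5: +32 =232
r56=111000 pc3: +8 =240
r57=111001 pc4: +16 =256
r58=111010 pc4: +16 =272
r59=111011 pc5: +32 =304
r60=111100 pc4: +16 =320
r61=111101 pc5: +32 =352
r62=111110 pc5: +32 =384
r63=111111 pc6: +64 =448
r64=1000000 pc1: +2 =450
r65=1000001 pc2: +4 =454
r66=1000010 pc2: +4 =458
r67=1000011 pc3: +8 =466
r68=1000100 pc2: +4 =470
r69=1000101 pc3: +8 =478
r70=1000110 pc3: +8 =486
r71=1000111 pc4: +16 =502
r72=1001000 pc2: +4 =506
r73=1001001 pc3: +8 =514
r74=1001010 pc3: +8 =522
r75=1001011 pc4: +16 =538
r76=1001100 pc3: +8 =546
r77=1001101 pc4: +16 =562
r78=1001110 pc4: +16 =578
r79=1001111 pc5: +32 =610
r80=1010000 pc2: +4 =614
r81=1010001 pc3: +8 =622
r82=1010010 pc3: +8 =630
r83=1010011 pc4: +16 =646
r84=1010100 pc3: +8 =654
r85=1010101 pc4: +16 =670
r86=1010110 pc4: +16 =686
r87=1010111 pc5: +32 =718
r88=1011000 pc3: +8 =726
r89=1011001 pc4: +16 =742
r90=1011010 pc4: +16 =758
r91=1011011 pc5: +32 =790
r92=1011100 pc4: +16 =806
r93=1011101 pc5: +32 =838
r94=1011110 pc5: +32 =870
r95=1011111 pc6: +64 =934
r96=1100000 pc2: +4 =938
r97=1100001 pc3: +8 =946
r98=1100010 pc3: +8 =954
r99=1100011 pc4: +16 =970
r100=1100100 pc3: +8 =978
r101=1100101 pc4: +16 =994
r102=1100110 pc4: +16 =1010
r103=1100111 pc5: +32 =1042
r104=1101000 pc3: +8 =1050
r105=1101001 pc4: +16 =1066
r106=1101010 pc4: +16 =1082
r107=1101011 pc5: +32 =1114
r108=1101100 pc4: +16 =1130
r109=1101101 pc5: +32 =1162
r110=1101110 pc5: +32 =1194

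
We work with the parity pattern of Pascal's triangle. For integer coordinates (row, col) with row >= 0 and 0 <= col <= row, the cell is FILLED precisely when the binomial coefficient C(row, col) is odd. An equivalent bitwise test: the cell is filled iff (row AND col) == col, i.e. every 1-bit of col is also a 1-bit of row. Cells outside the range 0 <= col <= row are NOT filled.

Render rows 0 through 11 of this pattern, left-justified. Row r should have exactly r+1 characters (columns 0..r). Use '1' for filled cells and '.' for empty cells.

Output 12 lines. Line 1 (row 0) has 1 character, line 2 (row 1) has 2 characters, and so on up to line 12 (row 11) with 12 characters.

Answer: 1
11
1.1
1111
1...1
11..11
1.1.1.1
11111111
1.......1
11......11
1.1.....1.1
1111....1111

Derivation:
r0=0: 1
r1=1: 11
r2=10: 1.1
r3=11: 1111
r4=100: 1...1
r5=101: 11..11
r6=110: 1.1.1.1
r7=111: 11111111
r8=1000: 1.......1
r9=1001: 11......11
r10=1010: 1.1.....1.1
r11=1011: 1111....1111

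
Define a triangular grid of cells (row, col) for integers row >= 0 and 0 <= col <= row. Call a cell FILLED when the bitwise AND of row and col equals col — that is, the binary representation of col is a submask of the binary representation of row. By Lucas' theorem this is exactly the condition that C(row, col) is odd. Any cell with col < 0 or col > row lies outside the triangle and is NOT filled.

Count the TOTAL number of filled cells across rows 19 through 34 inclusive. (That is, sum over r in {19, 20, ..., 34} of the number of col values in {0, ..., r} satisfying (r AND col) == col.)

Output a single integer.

Answer: 162

Derivation:
r19=10011 pc3: +8 =8
r20=10100 pc2: +4 =12
r21=10101 pc3: +8 =20
r22=10110 pc3: +8 =28
r23=10111 pc4: +16 =44
r24=11000 pc2: +4 =48
r25=11001 pc3: +8 =56
r26=11010 pc3: +8 =64
r27=11011 pc4: +16 =80
r28=11100 pc3: +8 =88
r29=11101 pc4: +16 =104
r30=11110 pc4: +16 =120
r31=11111 pc5: +32 =152
r32=100000 pc1: +2 =154
r33=100001 pc2: +4 =158
r34=100010 pc2: +4 =162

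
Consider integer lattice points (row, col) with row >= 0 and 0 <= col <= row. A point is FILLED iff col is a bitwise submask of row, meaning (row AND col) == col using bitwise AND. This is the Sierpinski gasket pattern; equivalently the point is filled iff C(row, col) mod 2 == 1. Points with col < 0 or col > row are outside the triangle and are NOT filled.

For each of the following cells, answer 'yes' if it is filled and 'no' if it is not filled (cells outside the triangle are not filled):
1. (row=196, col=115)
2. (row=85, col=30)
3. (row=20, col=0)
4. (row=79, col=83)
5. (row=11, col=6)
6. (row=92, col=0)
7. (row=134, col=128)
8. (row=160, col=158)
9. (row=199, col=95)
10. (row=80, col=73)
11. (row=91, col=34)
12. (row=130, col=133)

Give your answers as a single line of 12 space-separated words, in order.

Answer: no no yes no no yes yes no no no no no

Derivation:
(196,115): row=0b11000100, col=0b1110011, row AND col = 0b1000000 = 64; 64 != 115 -> empty
(85,30): row=0b1010101, col=0b11110, row AND col = 0b10100 = 20; 20 != 30 -> empty
(20,0): row=0b10100, col=0b0, row AND col = 0b0 = 0; 0 == 0 -> filled
(79,83): col outside [0, 79] -> not filled
(11,6): row=0b1011, col=0b110, row AND col = 0b10 = 2; 2 != 6 -> empty
(92,0): row=0b1011100, col=0b0, row AND col = 0b0 = 0; 0 == 0 -> filled
(134,128): row=0b10000110, col=0b10000000, row AND col = 0b10000000 = 128; 128 == 128 -> filled
(160,158): row=0b10100000, col=0b10011110, row AND col = 0b10000000 = 128; 128 != 158 -> empty
(199,95): row=0b11000111, col=0b1011111, row AND col = 0b1000111 = 71; 71 != 95 -> empty
(80,73): row=0b1010000, col=0b1001001, row AND col = 0b1000000 = 64; 64 != 73 -> empty
(91,34): row=0b1011011, col=0b100010, row AND col = 0b10 = 2; 2 != 34 -> empty
(130,133): col outside [0, 130] -> not filled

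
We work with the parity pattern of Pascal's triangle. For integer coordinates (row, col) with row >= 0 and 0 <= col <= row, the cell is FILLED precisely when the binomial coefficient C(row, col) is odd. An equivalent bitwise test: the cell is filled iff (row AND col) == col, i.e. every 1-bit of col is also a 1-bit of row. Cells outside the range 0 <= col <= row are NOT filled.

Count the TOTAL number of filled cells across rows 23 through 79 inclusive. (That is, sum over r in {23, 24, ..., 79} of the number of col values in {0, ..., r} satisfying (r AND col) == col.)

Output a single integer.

Answer: 772

Derivation:
r23=10111 pc4: +16 =16
r24=11000 pc2: +4 =20
r25=11001 pc3: +8 =28
r26=11010 pc3: +8 =36
r27=11011 pc4: +16 =52
r28=11100 pc3: +8 =60
r29=11101 pc4: +16 =76
r30=11110 pc4: +16 =92
r31=11111 pc5: +32 =124
r32=100000 pc1: +2 =126
r33=100001 pc2: +4 =130
r34=100010 pc2: +4 =134
r35=100011 pc3: +8 =142
r36=100100 pc2: +4 =146
r37=100101 pc3: +8 =154
r38=100110 pc3: +8 =162
r39=100111 pc4: +16 =178
r40=101000 pc2: +4 =182
r41=101001 pc3: +8 =190
r42=101010 pc3: +8 =198
r43=101011 pc4: +16 =214
r44=101100 pc3: +8 =222
r45=101101 pc4: +16 =238
r46=101110 pc4: +16 =254
r47=101111 pc5: +32 =286
r48=110000 pc2: +4 =290
r49=110001 pc3: +8 =298
r50=110010 pc3: +8 =306
r51=110011 pc4: +16 =322
r52=110100 pc3: +8 =330
r53=110101 pc4: +16 =346
r54=110110 pc4: +16 =362
r55=110111 pc5: +32 =394
r56=111000 pc3: +8 =402
r57=111001 pc4: +16 =418
r58=111010 pc4: +16 =434
r59=111011 pc5: +32 =466
r60=111100 pc4: +16 =482
r61=111101 pc5: +32 =514
r62=111110 pc5: +32 =546
r63=111111 pc6: +64 =610
r64=1000000 pc1: +2 =612
r65=1000001 pc2: +4 =616
r66=1000010 pc2: +4 =620
r67=1000011 pc3: +8 =628
r68=1000100 pc2: +4 =632
r69=1000101 pc3: +8 =640
r70=1000110 pc3: +8 =648
r71=1000111 pc4: +16 =664
r72=1001000 pc2: +4 =668
r73=1001001 pc3: +8 =676
r74=1001010 pc3: +8 =684
r75=1001011 pc4: +16 =700
r76=1001100 pc3: +8 =708
r77=1001101 pc4: +16 =724
r78=1001110 pc4: +16 =740
r79=1001111 pc5: +32 =772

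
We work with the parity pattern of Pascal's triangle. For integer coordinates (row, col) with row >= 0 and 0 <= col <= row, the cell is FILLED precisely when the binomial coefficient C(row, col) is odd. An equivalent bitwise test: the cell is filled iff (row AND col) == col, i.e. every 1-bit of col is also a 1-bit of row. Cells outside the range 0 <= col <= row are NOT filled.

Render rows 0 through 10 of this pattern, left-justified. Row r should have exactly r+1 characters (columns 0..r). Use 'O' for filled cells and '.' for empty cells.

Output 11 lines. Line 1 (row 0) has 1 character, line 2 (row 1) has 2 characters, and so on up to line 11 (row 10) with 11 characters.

r0=0: O
r1=1: OO
r2=10: O.O
r3=11: OOOO
r4=100: O...O
r5=101: OO..OO
r6=110: O.O.O.O
r7=111: OOOOOOOO
r8=1000: O.......O
r9=1001: OO......OO
r10=1010: O.O.....O.O

Answer: O
OO
O.O
OOOO
O...O
OO..OO
O.O.O.O
OOOOOOOO
O.......O
OO......OO
O.O.....O.O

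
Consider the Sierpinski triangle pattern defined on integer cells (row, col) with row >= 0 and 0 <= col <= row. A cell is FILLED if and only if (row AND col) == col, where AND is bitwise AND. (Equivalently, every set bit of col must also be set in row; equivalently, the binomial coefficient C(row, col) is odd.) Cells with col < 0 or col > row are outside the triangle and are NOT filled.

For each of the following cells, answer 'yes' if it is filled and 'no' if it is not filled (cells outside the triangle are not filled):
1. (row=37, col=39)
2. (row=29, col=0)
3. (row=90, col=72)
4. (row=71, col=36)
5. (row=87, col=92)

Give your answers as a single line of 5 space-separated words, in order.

Answer: no yes yes no no

Derivation:
(37,39): col outside [0, 37] -> not filled
(29,0): row=0b11101, col=0b0, row AND col = 0b0 = 0; 0 == 0 -> filled
(90,72): row=0b1011010, col=0b1001000, row AND col = 0b1001000 = 72; 72 == 72 -> filled
(71,36): row=0b1000111, col=0b100100, row AND col = 0b100 = 4; 4 != 36 -> empty
(87,92): col outside [0, 87] -> not filled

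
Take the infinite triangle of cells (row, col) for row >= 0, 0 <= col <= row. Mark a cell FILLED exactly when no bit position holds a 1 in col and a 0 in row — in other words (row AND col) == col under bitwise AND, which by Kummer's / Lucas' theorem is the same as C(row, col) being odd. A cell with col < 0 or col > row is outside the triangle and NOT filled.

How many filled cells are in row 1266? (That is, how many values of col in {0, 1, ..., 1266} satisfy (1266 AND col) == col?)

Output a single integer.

Answer: 64

Derivation:
1266 in binary = 10011110010
popcount(1266) = number of 1-bits in 10011110010 = 6
A col c satisfies (1266 AND c) == c iff every set bit of c is also set in 1266; each of the 6 set bits of 1266 can independently be on or off in c.
count = 2^6 = 64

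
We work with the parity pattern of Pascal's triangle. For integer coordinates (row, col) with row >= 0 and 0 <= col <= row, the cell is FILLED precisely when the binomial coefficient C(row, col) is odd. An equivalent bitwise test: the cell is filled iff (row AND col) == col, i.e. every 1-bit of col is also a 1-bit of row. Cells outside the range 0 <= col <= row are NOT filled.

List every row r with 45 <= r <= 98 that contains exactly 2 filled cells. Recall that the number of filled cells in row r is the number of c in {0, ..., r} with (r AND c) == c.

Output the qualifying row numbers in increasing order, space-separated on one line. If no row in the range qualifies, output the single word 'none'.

Answer: 64

Derivation:
Row r has 2^popcount(r) filled cells, so we need popcount(r) = log2(2) = 1.
Scan r = 45..98 and keep those with exactly 1 one-bits:
r=45=101101 popcount=4 -> skip
r=46=101110 popcount=4 -> skip
r=47=101111 popcount=5 -> skip
r=48=110000 popcount=2 -> skip
r=49=110001 popcount=3 -> skip
r=50=110010 popcount=3 -> skip
r=51=110011 popcount=4 -> skip
r=52=110100 popcount=3 -> skip
r=53=110101 popcount=4 -> skip
r=54=110110 popcount=4 -> skip
r=55=110111 popcount=5 -> skip
r=56=111000 popcount=3 -> skip
r=57=111001 popcount=4 -> skip
r=58=111010 popcount=4 -> skip
r=59=111011 popcount=5 -> skip
r=60=111100 popcount=4 -> skip
r=61=111101 popcount=5 -> skip
r=62=111110 popcount=5 -> skip
r=63=111111 popcount=6 -> skip
r=64=1000000 popcount=1 -> KEEP
r=65=1000001 popcount=2 -> skip
r=66=1000010 popcount=2 -> skip
r=67=1000011 popcount=3 -> skip
r=68=1000100 popcount=2 -> skip
r=69=1000101 popcount=3 -> skip
r=70=1000110 popcount=3 -> skip
r=71=1000111 popcount=4 -> skip
r=72=1001000 popcount=2 -> skip
r=73=1001001 popcount=3 -> skip
r=74=1001010 popcount=3 -> skip
r=75=1001011 popcount=4 -> skip
r=76=1001100 popcount=3 -> skip
r=77=1001101 popcount=4 -> skip
r=78=1001110 popcount=4 -> skip
r=79=1001111 popcount=5 -> skip
r=80=1010000 popcount=2 -> skip
r=81=1010001 popcount=3 -> skip
r=82=1010010 popcount=3 -> skip
r=83=1010011 popcount=4 -> skip
r=84=1010100 popcount=3 -> skip
r=85=1010101 popcount=4 -> skip
r=86=1010110 popcount=4 -> skip
r=87=1010111 popcount=5 -> skip
r=88=1011000 popcount=3 -> skip
r=89=1011001 popcount=4 -> skip
r=90=1011010 popcount=4 -> skip
r=91=1011011 popcount=5 -> skip
r=92=1011100 popcount=4 -> skip
r=93=1011101 popcount=5 -> skip
r=94=1011110 popcount=5 -> skip
r=95=1011111 popcount=6 -> skip
r=96=1100000 popcount=2 -> skip
r=97=1100001 popcount=3 -> skip
r=98=1100010 popcount=3 -> skip
Kept rows: 64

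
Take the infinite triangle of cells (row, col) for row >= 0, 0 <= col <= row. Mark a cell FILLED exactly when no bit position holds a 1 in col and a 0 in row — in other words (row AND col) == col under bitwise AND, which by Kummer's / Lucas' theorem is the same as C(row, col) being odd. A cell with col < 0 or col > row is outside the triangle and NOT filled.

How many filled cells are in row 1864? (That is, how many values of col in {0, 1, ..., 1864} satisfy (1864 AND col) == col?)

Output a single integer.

Answer: 32

Derivation:
1864 in binary = 11101001000
popcount(1864) = number of 1-bits in 11101001000 = 5
A col c satisfies (1864 AND c) == c iff every set bit of c is also set in 1864; each of the 5 set bits of 1864 can independently be on or off in c.
count = 2^5 = 32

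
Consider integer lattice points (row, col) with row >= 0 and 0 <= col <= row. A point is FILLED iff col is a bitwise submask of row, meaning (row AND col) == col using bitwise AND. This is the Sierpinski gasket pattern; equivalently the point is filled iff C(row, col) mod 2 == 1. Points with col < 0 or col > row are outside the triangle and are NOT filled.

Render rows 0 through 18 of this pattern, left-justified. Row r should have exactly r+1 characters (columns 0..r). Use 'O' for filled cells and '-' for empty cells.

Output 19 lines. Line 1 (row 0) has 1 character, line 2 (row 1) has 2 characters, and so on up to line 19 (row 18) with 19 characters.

r0=0: O
r1=1: OO
r2=10: O-O
r3=11: OOOO
r4=100: O---O
r5=101: OO--OO
r6=110: O-O-O-O
r7=111: OOOOOOOO
r8=1000: O-------O
r9=1001: OO------OO
r10=1010: O-O-----O-O
r11=1011: OOOO----OOOO
r12=1100: O---O---O---O
r13=1101: OO--OO--OO--OO
r14=1110: O-O-O-O-O-O-O-O
r15=1111: OOOOOOOOOOOOOOOO
r16=10000: O---------------O
r17=10001: OO--------------OO
r18=10010: O-O-------------O-O

Answer: O
OO
O-O
OOOO
O---O
OO--OO
O-O-O-O
OOOOOOOO
O-------O
OO------OO
O-O-----O-O
OOOO----OOOO
O---O---O---O
OO--OO--OO--OO
O-O-O-O-O-O-O-O
OOOOOOOOOOOOOOOO
O---------------O
OO--------------OO
O-O-------------O-O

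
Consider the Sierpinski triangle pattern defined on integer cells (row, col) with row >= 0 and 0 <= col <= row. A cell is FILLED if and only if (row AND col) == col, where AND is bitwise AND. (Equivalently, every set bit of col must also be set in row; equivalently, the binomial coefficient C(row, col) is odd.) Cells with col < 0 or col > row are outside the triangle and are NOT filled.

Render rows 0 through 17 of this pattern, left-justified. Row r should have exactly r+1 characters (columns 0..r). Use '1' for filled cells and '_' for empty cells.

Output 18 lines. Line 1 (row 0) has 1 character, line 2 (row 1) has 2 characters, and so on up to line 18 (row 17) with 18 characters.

r0=0: 1
r1=1: 11
r2=10: 1_1
r3=11: 1111
r4=100: 1___1
r5=101: 11__11
r6=110: 1_1_1_1
r7=111: 11111111
r8=1000: 1_______1
r9=1001: 11______11
r10=1010: 1_1_____1_1
r11=1011: 1111____1111
r12=1100: 1___1___1___1
r13=1101: 11__11__11__11
r14=1110: 1_1_1_1_1_1_1_1
r15=1111: 1111111111111111
r16=10000: 1_______________1
r17=10001: 11______________11

Answer: 1
11
1_1
1111
1___1
11__11
1_1_1_1
11111111
1_______1
11______11
1_1_____1_1
1111____1111
1___1___1___1
11__11__11__11
1_1_1_1_1_1_1_1
1111111111111111
1_______________1
11______________11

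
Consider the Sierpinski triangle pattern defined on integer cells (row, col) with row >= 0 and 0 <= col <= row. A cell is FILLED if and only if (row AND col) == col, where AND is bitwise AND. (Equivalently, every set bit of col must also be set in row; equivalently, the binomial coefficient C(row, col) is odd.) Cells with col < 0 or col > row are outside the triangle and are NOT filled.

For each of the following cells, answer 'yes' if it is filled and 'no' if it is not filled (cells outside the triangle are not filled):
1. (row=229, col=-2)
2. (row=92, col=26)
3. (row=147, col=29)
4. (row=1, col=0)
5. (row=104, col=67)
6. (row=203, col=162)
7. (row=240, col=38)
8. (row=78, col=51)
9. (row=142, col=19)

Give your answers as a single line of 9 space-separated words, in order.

(229,-2): col outside [0, 229] -> not filled
(92,26): row=0b1011100, col=0b11010, row AND col = 0b11000 = 24; 24 != 26 -> empty
(147,29): row=0b10010011, col=0b11101, row AND col = 0b10001 = 17; 17 != 29 -> empty
(1,0): row=0b1, col=0b0, row AND col = 0b0 = 0; 0 == 0 -> filled
(104,67): row=0b1101000, col=0b1000011, row AND col = 0b1000000 = 64; 64 != 67 -> empty
(203,162): row=0b11001011, col=0b10100010, row AND col = 0b10000010 = 130; 130 != 162 -> empty
(240,38): row=0b11110000, col=0b100110, row AND col = 0b100000 = 32; 32 != 38 -> empty
(78,51): row=0b1001110, col=0b110011, row AND col = 0b10 = 2; 2 != 51 -> empty
(142,19): row=0b10001110, col=0b10011, row AND col = 0b10 = 2; 2 != 19 -> empty

Answer: no no no yes no no no no no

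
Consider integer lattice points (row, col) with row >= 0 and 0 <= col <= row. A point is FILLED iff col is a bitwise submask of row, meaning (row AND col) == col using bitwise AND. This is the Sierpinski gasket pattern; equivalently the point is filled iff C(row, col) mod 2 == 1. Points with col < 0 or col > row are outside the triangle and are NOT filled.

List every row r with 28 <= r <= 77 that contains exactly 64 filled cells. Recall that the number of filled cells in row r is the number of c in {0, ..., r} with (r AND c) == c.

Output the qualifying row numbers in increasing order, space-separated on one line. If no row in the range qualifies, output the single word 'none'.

Answer: 63

Derivation:
Row r has 2^popcount(r) filled cells, so we need popcount(r) = log2(64) = 6.
Scan r = 28..77 and keep those with exactly 6 one-bits:
r=28=11100 popcount=3 -> skip
r=29=11101 popcount=4 -> skip
r=30=11110 popcount=4 -> skip
r=31=11111 popcount=5 -> skip
r=32=100000 popcount=1 -> skip
r=33=100001 popcount=2 -> skip
r=34=100010 popcount=2 -> skip
r=35=100011 popcount=3 -> skip
r=36=100100 popcount=2 -> skip
r=37=100101 popcount=3 -> skip
r=38=100110 popcount=3 -> skip
r=39=100111 popcount=4 -> skip
r=40=101000 popcount=2 -> skip
r=41=101001 popcount=3 -> skip
r=42=101010 popcount=3 -> skip
r=43=101011 popcount=4 -> skip
r=44=101100 popcount=3 -> skip
r=45=101101 popcount=4 -> skip
r=46=101110 popcount=4 -> skip
r=47=101111 popcount=5 -> skip
r=48=110000 popcount=2 -> skip
r=49=110001 popcount=3 -> skip
r=50=110010 popcount=3 -> skip
r=51=110011 popcount=4 -> skip
r=52=110100 popcount=3 -> skip
r=53=110101 popcount=4 -> skip
r=54=110110 popcount=4 -> skip
r=55=110111 popcount=5 -> skip
r=56=111000 popcount=3 -> skip
r=57=111001 popcount=4 -> skip
r=58=111010 popcount=4 -> skip
r=59=111011 popcount=5 -> skip
r=60=111100 popcount=4 -> skip
r=61=111101 popcount=5 -> skip
r=62=111110 popcount=5 -> skip
r=63=111111 popcount=6 -> KEEP
r=64=1000000 popcount=1 -> skip
r=65=1000001 popcount=2 -> skip
r=66=1000010 popcount=2 -> skip
r=67=1000011 popcount=3 -> skip
r=68=1000100 popcount=2 -> skip
r=69=1000101 popcount=3 -> skip
r=70=1000110 popcount=3 -> skip
r=71=1000111 popcount=4 -> skip
r=72=1001000 popcount=2 -> skip
r=73=1001001 popcount=3 -> skip
r=74=1001010 popcount=3 -> skip
r=75=1001011 popcount=4 -> skip
r=76=1001100 popcount=3 -> skip
r=77=1001101 popcount=4 -> skip
Kept rows: 63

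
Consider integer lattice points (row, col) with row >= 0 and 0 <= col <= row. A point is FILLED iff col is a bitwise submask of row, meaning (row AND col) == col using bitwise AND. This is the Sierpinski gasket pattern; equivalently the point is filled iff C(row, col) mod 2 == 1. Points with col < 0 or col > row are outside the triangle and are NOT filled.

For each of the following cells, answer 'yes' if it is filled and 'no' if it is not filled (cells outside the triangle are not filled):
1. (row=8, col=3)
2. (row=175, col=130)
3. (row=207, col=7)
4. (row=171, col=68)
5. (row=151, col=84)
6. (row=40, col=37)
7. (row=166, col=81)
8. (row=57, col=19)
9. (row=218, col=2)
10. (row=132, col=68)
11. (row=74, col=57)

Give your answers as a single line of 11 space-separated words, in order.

Answer: no yes yes no no no no no yes no no

Derivation:
(8,3): row=0b1000, col=0b11, row AND col = 0b0 = 0; 0 != 3 -> empty
(175,130): row=0b10101111, col=0b10000010, row AND col = 0b10000010 = 130; 130 == 130 -> filled
(207,7): row=0b11001111, col=0b111, row AND col = 0b111 = 7; 7 == 7 -> filled
(171,68): row=0b10101011, col=0b1000100, row AND col = 0b0 = 0; 0 != 68 -> empty
(151,84): row=0b10010111, col=0b1010100, row AND col = 0b10100 = 20; 20 != 84 -> empty
(40,37): row=0b101000, col=0b100101, row AND col = 0b100000 = 32; 32 != 37 -> empty
(166,81): row=0b10100110, col=0b1010001, row AND col = 0b0 = 0; 0 != 81 -> empty
(57,19): row=0b111001, col=0b10011, row AND col = 0b10001 = 17; 17 != 19 -> empty
(218,2): row=0b11011010, col=0b10, row AND col = 0b10 = 2; 2 == 2 -> filled
(132,68): row=0b10000100, col=0b1000100, row AND col = 0b100 = 4; 4 != 68 -> empty
(74,57): row=0b1001010, col=0b111001, row AND col = 0b1000 = 8; 8 != 57 -> empty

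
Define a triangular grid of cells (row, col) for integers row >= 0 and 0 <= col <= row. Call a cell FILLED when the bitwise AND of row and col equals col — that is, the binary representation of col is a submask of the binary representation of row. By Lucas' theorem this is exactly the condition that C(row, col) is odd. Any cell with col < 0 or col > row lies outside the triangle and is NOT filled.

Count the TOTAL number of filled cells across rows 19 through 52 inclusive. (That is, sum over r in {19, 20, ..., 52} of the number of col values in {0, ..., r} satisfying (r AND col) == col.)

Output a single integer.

r19=10011 pc3: +8 =8
r20=10100 pc2: +4 =12
r21=10101 pc3: +8 =20
r22=10110 pc3: +8 =28
r23=10111 pc4: +16 =44
r24=11000 pc2: +4 =48
r25=11001 pc3: +8 =56
r26=11010 pc3: +8 =64
r27=11011 pc4: +16 =80
r28=11100 pc3: +8 =88
r29=11101 pc4: +16 =104
r30=11110 pc4: +16 =120
r31=11111 pc5: +32 =152
r32=100000 pc1: +2 =154
r33=100001 pc2: +4 =158
r34=100010 pc2: +4 =162
r35=100011 pc3: +8 =170
r36=100100 pc2: +4 =174
r37=100101 pc3: +8 =182
r38=100110 pc3: +8 =190
r39=100111 pc4: +16 =206
r40=101000 pc2: +4 =210
r41=101001 pc3: +8 =218
r42=101010 pc3: +8 =226
r43=101011 pc4: +16 =242
r44=101100 pc3: +8 =250
r45=101101 pc4: +16 =266
r46=101110 pc4: +16 =282
r47=101111 pc5: +32 =314
r48=110000 pc2: +4 =318
r49=110001 pc3: +8 =326
r50=110010 pc3: +8 =334
r51=110011 pc4: +16 =350
r52=110100 pc3: +8 =358

Answer: 358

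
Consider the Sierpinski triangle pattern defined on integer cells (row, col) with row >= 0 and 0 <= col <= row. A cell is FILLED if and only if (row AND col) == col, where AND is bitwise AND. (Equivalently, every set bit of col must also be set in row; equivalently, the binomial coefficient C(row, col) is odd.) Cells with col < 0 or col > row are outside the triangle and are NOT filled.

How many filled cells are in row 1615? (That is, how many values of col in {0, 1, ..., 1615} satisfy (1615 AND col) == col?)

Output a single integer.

Answer: 128

Derivation:
1615 in binary = 11001001111
popcount(1615) = number of 1-bits in 11001001111 = 7
A col c satisfies (1615 AND c) == c iff every set bit of c is also set in 1615; each of the 7 set bits of 1615 can independently be on or off in c.
count = 2^7 = 128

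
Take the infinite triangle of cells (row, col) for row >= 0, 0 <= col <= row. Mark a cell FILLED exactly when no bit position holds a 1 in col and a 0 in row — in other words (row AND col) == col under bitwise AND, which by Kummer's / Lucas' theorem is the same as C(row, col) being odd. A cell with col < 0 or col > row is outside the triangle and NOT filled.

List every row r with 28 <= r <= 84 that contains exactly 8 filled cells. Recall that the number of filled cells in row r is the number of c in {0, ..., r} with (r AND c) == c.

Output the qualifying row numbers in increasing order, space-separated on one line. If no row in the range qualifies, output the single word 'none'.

Row r has 2^popcount(r) filled cells, so we need popcount(r) = log2(8) = 3.
Scan r = 28..84 and keep those with exactly 3 one-bits:
r=28=11100 popcount=3 -> KEEP
r=29=11101 popcount=4 -> skip
r=30=11110 popcount=4 -> skip
r=31=11111 popcount=5 -> skip
r=32=100000 popcount=1 -> skip
r=33=100001 popcount=2 -> skip
r=34=100010 popcount=2 -> skip
r=35=100011 popcount=3 -> KEEP
r=36=100100 popcount=2 -> skip
r=37=100101 popcount=3 -> KEEP
r=38=100110 popcount=3 -> KEEP
r=39=100111 popcount=4 -> skip
r=40=101000 popcount=2 -> skip
r=41=101001 popcount=3 -> KEEP
r=42=101010 popcount=3 -> KEEP
r=43=101011 popcount=4 -> skip
r=44=101100 popcount=3 -> KEEP
r=45=101101 popcount=4 -> skip
r=46=101110 popcount=4 -> skip
r=47=101111 popcount=5 -> skip
r=48=110000 popcount=2 -> skip
r=49=110001 popcount=3 -> KEEP
r=50=110010 popcount=3 -> KEEP
r=51=110011 popcount=4 -> skip
r=52=110100 popcount=3 -> KEEP
r=53=110101 popcount=4 -> skip
r=54=110110 popcount=4 -> skip
r=55=110111 popcount=5 -> skip
r=56=111000 popcount=3 -> KEEP
r=57=111001 popcount=4 -> skip
r=58=111010 popcount=4 -> skip
r=59=111011 popcount=5 -> skip
r=60=111100 popcount=4 -> skip
r=61=111101 popcount=5 -> skip
r=62=111110 popcount=5 -> skip
r=63=111111 popcount=6 -> skip
r=64=1000000 popcount=1 -> skip
r=65=1000001 popcount=2 -> skip
r=66=1000010 popcount=2 -> skip
r=67=1000011 popcount=3 -> KEEP
r=68=1000100 popcount=2 -> skip
r=69=1000101 popcount=3 -> KEEP
r=70=1000110 popcount=3 -> KEEP
r=71=1000111 popcount=4 -> skip
r=72=1001000 popcount=2 -> skip
r=73=1001001 popcount=3 -> KEEP
r=74=1001010 popcount=3 -> KEEP
r=75=1001011 popcount=4 -> skip
r=76=1001100 popcount=3 -> KEEP
r=77=1001101 popcount=4 -> skip
r=78=1001110 popcount=4 -> skip
r=79=1001111 popcount=5 -> skip
r=80=1010000 popcount=2 -> skip
r=81=1010001 popcount=3 -> KEEP
r=82=1010010 popcount=3 -> KEEP
r=83=1010011 popcount=4 -> skip
r=84=1010100 popcount=3 -> KEEP
Kept rows: 28 35 37 38 41 42 44 49 50 52 56 67 69 70 73 74 76 81 82 84

Answer: 28 35 37 38 41 42 44 49 50 52 56 67 69 70 73 74 76 81 82 84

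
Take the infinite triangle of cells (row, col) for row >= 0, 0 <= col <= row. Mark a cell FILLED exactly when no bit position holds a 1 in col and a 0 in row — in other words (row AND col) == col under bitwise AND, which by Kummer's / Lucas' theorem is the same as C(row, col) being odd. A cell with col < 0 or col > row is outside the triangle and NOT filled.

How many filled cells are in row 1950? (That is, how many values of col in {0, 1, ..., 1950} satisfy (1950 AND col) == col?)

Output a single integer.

Answer: 256

Derivation:
1950 in binary = 11110011110
popcount(1950) = number of 1-bits in 11110011110 = 8
A col c satisfies (1950 AND c) == c iff every set bit of c is also set in 1950; each of the 8 set bits of 1950 can independently be on or off in c.
count = 2^8 = 256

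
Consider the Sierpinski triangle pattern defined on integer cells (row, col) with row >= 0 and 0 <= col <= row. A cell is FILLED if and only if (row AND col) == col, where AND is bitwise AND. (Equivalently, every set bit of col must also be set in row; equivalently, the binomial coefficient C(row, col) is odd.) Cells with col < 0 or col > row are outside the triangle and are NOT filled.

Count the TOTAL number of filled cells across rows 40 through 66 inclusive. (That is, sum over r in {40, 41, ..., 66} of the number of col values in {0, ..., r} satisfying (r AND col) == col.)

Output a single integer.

r40=101000 pc2: +4 =4
r41=101001 pc3: +8 =12
r42=101010 pc3: +8 =20
r43=101011 pc4: +16 =36
r44=101100 pc3: +8 =44
r45=101101 pc4: +16 =60
r46=101110 pc4: +16 =76
r47=101111 pc5: +32 =108
r48=110000 pc2: +4 =112
r49=110001 pc3: +8 =120
r50=110010 pc3: +8 =128
r51=110011 pc4: +16 =144
r52=110100 pc3: +8 =152
r53=110101 pc4: +16 =168
r54=110110 pc4: +16 =184
r55=110111 pc5: +32 =216
r56=111000 pc3: +8 =224
r57=111001 pc4: +16 =240
r58=111010 pc4: +16 =256
r59=111011 pc5: +32 =288
r60=111100 pc4: +16 =304
r61=111101 pc5: +32 =336
r62=111110 pc5: +32 =368
r63=111111 pc6: +64 =432
r64=1000000 pc1: +2 =434
r65=1000001 pc2: +4 =438
r66=1000010 pc2: +4 =442

Answer: 442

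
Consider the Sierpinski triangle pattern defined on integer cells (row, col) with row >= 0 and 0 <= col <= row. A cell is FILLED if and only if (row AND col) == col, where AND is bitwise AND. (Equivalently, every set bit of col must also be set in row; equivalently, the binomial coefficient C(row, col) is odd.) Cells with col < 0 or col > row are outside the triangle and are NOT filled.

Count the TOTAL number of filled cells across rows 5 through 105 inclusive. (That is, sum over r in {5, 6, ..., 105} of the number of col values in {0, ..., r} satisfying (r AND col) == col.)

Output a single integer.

r5=101 pc2: +4 =4
r6=110 pc2: +4 =8
r7=111 pc3: +8 =16
r8=1000 pc1: +2 =18
r9=1001 pc2: +4 =22
r10=1010 pc2: +4 =26
r11=1011 pc3: +8 =34
r12=1100 pc2: +4 =38
r13=1101 pc3: +8 =46
r14=1110 pc3: +8 =54
r15=1111 pc4: +16 =70
r16=10000 pc1: +2 =72
r17=10001 pc2: +4 =76
r18=10010 pc2: +4 =80
r19=10011 pc3: +8 =88
r20=10100 pc2: +4 =92
r21=10101 pc3: +8 =100
r22=10110 pc3: +8 =108
r23=10111 pc4: +16 =124
r24=11000 pc2: +4 =128
r25=11001 pc3: +8 =136
r26=11010 pc3: +8 =144
r27=11011 pc4: +16 =160
r28=11100 pc3: +8 =168
r29=11101 pc4: +16 =184
r30=11110 pc4: +16 =200
r31=11111 pc5: +32 =232
r32=100000 pc1: +2 =234
r33=100001 pc2: +4 =238
r34=100010 pc2: +4 =242
r35=100011 pc3: +8 =250
r36=100100 pc2: +4 =254
r37=100101 pc3: +8 =262
r38=100110 pc3: +8 =270
r39=100111 pc4: +16 =286
r40=101000 pc2: +4 =290
r41=101001 pc3: +8 =298
r42=101010 pc3: +8 =306
r43=101011 pc4: +16 =322
r44=101100 pc3: +8 =330
r45=101101 pc4: +16 =346
r46=101110 pc4: +16 =362
r47=101111 pc5: +32 =394
r48=110000 pc2: +4 =398
r49=110001 pc3: +8 =406
r50=110010 pc3: +8 =414
r51=110011 pc4: +16 =430
r52=110100 pc3: +8 =438
r53=110101 pc4: +16 =454
r54=110110 pc4: +16 =470
r55=110111 pc5: +32 =502
r56=111000 pc3: +8 =510
r57=111001 pc4: +16 =526
r58=111010 pc4: +16 =542
r59=111011 pc5: +32 =574
r60=111100 pc4: +16 =590
r61=111101 pc5: +32 =622
r62=111110 pc5: +32 =654
r63=111111 pc6: +64 =718
r64=1000000 pc1: +2 =720
r65=1000001 pc2: +4 =724
r66=1000010 pc2: +4 =728
r67=1000011 pc3: +8 =736
r68=1000100 pc2: +4 =740
r69=1000101 pc3: +8 =748
r70=1000110 pc3: +8 =756
r71=1000111 pc4: +16 =772
r72=1001000 pc2: +4 =776
r73=1001001 pc3: +8 =784
r74=1001010 pc3: +8 =792
r75=1001011 pc4: +16 =808
r76=1001100 pc3: +8 =816
r77=1001101 pc4: +16 =832
r78=1001110 pc4: +16 =848
r79=1001111 pc5: +32 =880
r80=1010000 pc2: +4 =884
r81=1010001 pc3: +8 =892
r82=1010010 pc3: +8 =900
r83=1010011 pc4: +16 =916
r84=1010100 pc3: +8 =924
r85=1010101 pc4: +16 =940
r86=1010110 pc4: +16 =956
r87=1010111 pc5: +32 =988
r88=1011000 pc3: +8 =996
r89=1011001 pc4: +16 =1012
r90=1011010 pc4: +16 =1028
r91=1011011 pc5: +32 =1060
r92=1011100 pc4: +16 =1076
r93=1011101 pc5: +32 =1108
r94=1011110 pc5: +32 =1140
r95=1011111 pc6: +64 =1204
r96=1100000 pc2: +4 =1208
r97=1100001 pc3: +8 =1216
r98=1100010 pc3: +8 =1224
r99=1100011 pc4: +16 =1240
r100=1100100 pc3: +8 =1248
r101=1100101 pc4: +16 =1264
r102=1100110 pc4: +16 =1280
r103=1100111 pc5: +32 =1312
r104=1101000 pc3: +8 =1320
r105=1101001 pc4: +16 =1336

Answer: 1336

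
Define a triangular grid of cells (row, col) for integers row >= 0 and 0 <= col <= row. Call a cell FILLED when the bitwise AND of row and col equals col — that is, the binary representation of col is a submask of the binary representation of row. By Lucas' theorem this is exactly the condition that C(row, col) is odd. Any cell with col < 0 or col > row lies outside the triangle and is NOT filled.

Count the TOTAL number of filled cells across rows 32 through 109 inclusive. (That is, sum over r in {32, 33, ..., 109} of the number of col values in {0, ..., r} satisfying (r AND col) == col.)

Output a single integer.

r32=100000 pc1: +2 =2
r33=100001 pc2: +4 =6
r34=100010 pc2: +4 =10
r35=100011 pc3: +8 =18
r36=100100 pc2: +4 =22
r37=100101 pc3: +8 =30
r38=100110 pc3: +8 =38
r39=100111 pc4: +16 =54
r40=101000 pc2: +4 =58
r41=101001 pc3: +8 =66
r42=101010 pc3: +8 =74
r43=101011 pc4: +16 =90
r44=101100 pc3: +8 =98
r45=101101 pc4: +16 =114
r46=101110 pc4: +16 =130
r47=101111 pc5: +32 =162
r48=110000 pc2: +4 =166
r49=110001 pc3: +8 =174
r50=110010 pc3: +8 =182
r51=110011 pc4: +16 =198
r52=110100 pc3: +8 =206
r53=110101 pc4: +16 =222
r54=110110 pc4: +16 =238
r55=110111 pc5: +32 =270
r56=111000 pc3: +8 =278
r57=111001 pc4: +16 =294
r58=111010 pc4: +16 =310
r59=111011 pc5: +32 =342
r60=111100 pc4: +16 =358
r61=111101 pc5: +32 =390
r62=111110 pc5: +32 =422
r63=111111 pc6: +64 =486
r64=1000000 pc1: +2 =488
r65=1000001 pc2: +4 =492
r66=1000010 pc2: +4 =496
r67=1000011 pc3: +8 =504
r68=1000100 pc2: +4 =508
r69=1000101 pc3: +8 =516
r70=1000110 pc3: +8 =524
r71=1000111 pc4: +16 =540
r72=1001000 pc2: +4 =544
r73=1001001 pc3: +8 =552
r74=1001010 pc3: +8 =560
r75=1001011 pc4: +16 =576
r76=1001100 pc3: +8 =584
r77=1001101 pc4: +16 =600
r78=1001110 pc4: +16 =616
r79=1001111 pc5: +32 =648
r80=1010000 pc2: +4 =652
r81=1010001 pc3: +8 =660
r82=1010010 pc3: +8 =668
r83=1010011 pc4: +16 =684
r84=1010100 pc3: +8 =692
r85=1010101 pc4: +16 =708
r86=1010110 pc4: +16 =724
r87=1010111 pc5: +32 =756
r88=1011000 pc3: +8 =764
r89=1011001 pc4: +16 =780
r90=1011010 pc4: +16 =796
r91=1011011 pc5: +32 =828
r92=1011100 pc4: +16 =844
r93=1011101 pc5: +32 =876
r94=1011110 pc5: +32 =908
r95=1011111 pc6: +64 =972
r96=1100000 pc2: +4 =976
r97=1100001 pc3: +8 =984
r98=1100010 pc3: +8 =992
r99=1100011 pc4: +16 =1008
r100=1100100 pc3: +8 =1016
r101=1100101 pc4: +16 =1032
r102=1100110 pc4: +16 =1048
r103=1100111 pc5: +32 =1080
r104=1101000 pc3: +8 =1088
r105=1101001 pc4: +16 =1104
r106=1101010 pc4: +16 =1120
r107=1101011 pc5: +32 =1152
r108=1101100 pc4: +16 =1168
r109=1101101 pc5: +32 =1200

Answer: 1200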